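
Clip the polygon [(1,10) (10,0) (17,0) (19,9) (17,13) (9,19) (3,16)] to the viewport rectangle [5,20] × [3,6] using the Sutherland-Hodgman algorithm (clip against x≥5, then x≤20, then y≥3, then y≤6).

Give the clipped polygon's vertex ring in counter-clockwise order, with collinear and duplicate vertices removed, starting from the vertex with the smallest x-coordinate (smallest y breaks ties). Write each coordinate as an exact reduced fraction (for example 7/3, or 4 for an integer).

Clipped polygon: [(5,50/9) (73/10,3) (53/3,3) (55/3,6) (5,6)]

1. After x ≥ 5: [(5,50/9) (10,0) (17,0) (19,9) (17,13) (9,19) (5,17)]
2. After x ≤ 20: [(5,50/9) (10,0) (17,0) (19,9) (17,13) (9,19) (5,17)]
3. After y ≥ 3: [(5,50/9) (73/10,3) (53/3,3) (19,9) (17,13) (9,19) (5,17)]
4. After y ≤ 6: [(5,6) (5,50/9) (73/10,3) (53/3,3) (55/3,6)]
5. Canonical ring: [(5,50/9) (73/10,3) (53/3,3) (55/3,6) (5,6)]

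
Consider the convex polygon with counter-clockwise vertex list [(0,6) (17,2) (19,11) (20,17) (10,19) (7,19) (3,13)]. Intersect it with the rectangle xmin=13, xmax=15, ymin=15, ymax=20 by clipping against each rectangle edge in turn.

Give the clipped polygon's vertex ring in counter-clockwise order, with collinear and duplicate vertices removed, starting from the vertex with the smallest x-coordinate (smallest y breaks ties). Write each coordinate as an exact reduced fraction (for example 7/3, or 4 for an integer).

1. After x ≥ 13: [(13,50/17) (17,2) (19,11) (20,17) (13,92/5)]
2. After x ≤ 15: [(13,50/17) (15,42/17) (15,18) (13,92/5)]
3. After y ≥ 15: [(13,15) (15,15) (15,18) (13,92/5)]
4. After y ≤ 20: [(13,15) (15,15) (15,18) (13,92/5)]
5. Canonical ring: [(13,15) (15,15) (15,18) (13,92/5)]

Clipped polygon: [(13,15) (15,15) (15,18) (13,92/5)]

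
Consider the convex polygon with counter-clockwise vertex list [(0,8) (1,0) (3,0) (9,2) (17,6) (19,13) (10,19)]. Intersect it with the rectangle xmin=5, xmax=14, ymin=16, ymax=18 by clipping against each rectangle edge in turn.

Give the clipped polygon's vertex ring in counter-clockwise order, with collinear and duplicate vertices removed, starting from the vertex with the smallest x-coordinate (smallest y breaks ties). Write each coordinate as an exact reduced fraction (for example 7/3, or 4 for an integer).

1. After x ≥ 5: [(5,27/2) (5,2/3) (9,2) (17,6) (19,13) (10,19)]
2. After x ≤ 14: [(5,27/2) (5,2/3) (9,2) (14,9/2) (14,49/3) (10,19)]
3. After y ≥ 16: [(80/11,16) (14,16) (14,49/3) (10,19)]
4. After y ≤ 18: [(100/11,18) (80/11,16) (14,16) (14,49/3) (23/2,18)]
5. Canonical ring: [(80/11,16) (14,16) (14,49/3) (23/2,18) (100/11,18)]

Clipped polygon: [(80/11,16) (14,16) (14,49/3) (23/2,18) (100/11,18)]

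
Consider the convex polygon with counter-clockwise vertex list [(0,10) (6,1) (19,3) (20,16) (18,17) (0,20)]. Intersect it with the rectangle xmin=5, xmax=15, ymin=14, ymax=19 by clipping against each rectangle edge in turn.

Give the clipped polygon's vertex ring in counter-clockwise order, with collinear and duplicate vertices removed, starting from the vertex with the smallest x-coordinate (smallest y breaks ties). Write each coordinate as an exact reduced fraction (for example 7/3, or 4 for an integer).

1. After x ≥ 5: [(5,5/2) (6,1) (19,3) (20,16) (18,17) (5,115/6)]
2. After x ≤ 15: [(5,5/2) (6,1) (15,31/13) (15,35/2) (5,115/6)]
3. After y ≥ 14: [(5,14) (15,14) (15,35/2) (5,115/6)]
4. After y ≤ 19: [(5,19) (5,14) (15,14) (15,35/2) (6,19)]
5. Canonical ring: [(5,14) (15,14) (15,35/2) (6,19) (5,19)]

Clipped polygon: [(5,14) (15,14) (15,35/2) (6,19) (5,19)]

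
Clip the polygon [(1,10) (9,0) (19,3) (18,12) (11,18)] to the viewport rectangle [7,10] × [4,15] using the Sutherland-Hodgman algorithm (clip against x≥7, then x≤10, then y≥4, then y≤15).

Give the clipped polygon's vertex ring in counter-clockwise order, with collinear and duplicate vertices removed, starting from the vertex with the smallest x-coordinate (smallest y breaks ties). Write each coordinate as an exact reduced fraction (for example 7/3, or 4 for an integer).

Clipped polygon: [(7,4) (10,4) (10,15) (29/4,15) (7,74/5)]

1. After x ≥ 7: [(7,74/5) (7,5/2) (9,0) (19,3) (18,12) (11,18)]
2. After x ≤ 10: [(10,86/5) (7,74/5) (7,5/2) (9,0) (10,3/10)]
3. After y ≥ 4: [(10,4) (10,86/5) (7,74/5) (7,4)]
4. After y ≤ 15: [(10,4) (10,15) (29/4,15) (7,74/5) (7,4)]
5. Canonical ring: [(7,4) (10,4) (10,15) (29/4,15) (7,74/5)]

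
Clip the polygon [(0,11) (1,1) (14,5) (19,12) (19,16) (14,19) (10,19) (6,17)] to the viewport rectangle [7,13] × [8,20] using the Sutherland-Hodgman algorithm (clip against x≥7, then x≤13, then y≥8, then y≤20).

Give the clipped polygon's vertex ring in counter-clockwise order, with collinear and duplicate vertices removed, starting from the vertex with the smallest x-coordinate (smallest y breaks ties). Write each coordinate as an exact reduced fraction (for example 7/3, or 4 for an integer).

1. After x ≥ 7: [(7,37/13) (14,5) (19,12) (19,16) (14,19) (10,19) (7,35/2)]
2. After x ≤ 13: [(7,37/13) (13,61/13) (13,19) (10,19) (7,35/2)]
3. After y ≥ 8: [(7,8) (13,8) (13,19) (10,19) (7,35/2)]
4. After y ≤ 20: [(7,8) (13,8) (13,19) (10,19) (7,35/2)]
5. Canonical ring: [(7,8) (13,8) (13,19) (10,19) (7,35/2)]

Clipped polygon: [(7,8) (13,8) (13,19) (10,19) (7,35/2)]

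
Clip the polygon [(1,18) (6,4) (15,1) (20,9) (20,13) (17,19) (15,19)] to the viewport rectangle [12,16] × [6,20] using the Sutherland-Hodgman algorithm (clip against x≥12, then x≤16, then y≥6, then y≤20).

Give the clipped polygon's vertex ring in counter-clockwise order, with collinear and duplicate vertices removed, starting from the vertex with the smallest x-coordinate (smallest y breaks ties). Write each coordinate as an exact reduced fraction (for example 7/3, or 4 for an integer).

1. After x ≥ 12: [(12,263/14) (12,2) (15,1) (20,9) (20,13) (17,19) (15,19)]
2. After x ≤ 16: [(12,263/14) (12,2) (15,1) (16,13/5) (16,19) (15,19)]
3. After y ≥ 6: [(12,263/14) (12,6) (16,6) (16,19) (15,19)]
4. After y ≤ 20: [(12,263/14) (12,6) (16,6) (16,19) (15,19)]
5. Canonical ring: [(12,6) (16,6) (16,19) (15,19) (12,263/14)]

Clipped polygon: [(12,6) (16,6) (16,19) (15,19) (12,263/14)]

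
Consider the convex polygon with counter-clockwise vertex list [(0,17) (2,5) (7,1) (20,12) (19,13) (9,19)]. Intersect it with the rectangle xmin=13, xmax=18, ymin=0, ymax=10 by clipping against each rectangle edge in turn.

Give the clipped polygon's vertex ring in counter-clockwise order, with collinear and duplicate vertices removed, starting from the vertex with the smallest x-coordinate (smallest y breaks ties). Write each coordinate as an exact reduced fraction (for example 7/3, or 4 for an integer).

Clipped polygon: [(13,79/13) (194/11,10) (13,10)]

1. After x ≥ 13: [(13,79/13) (20,12) (19,13) (13,83/5)]
2. After x ≤ 18: [(13,79/13) (18,134/13) (18,68/5) (13,83/5)]
3. After y ≥ 0: [(13,79/13) (18,134/13) (18,68/5) (13,83/5)]
4. After y ≤ 10: [(13,10) (13,79/13) (194/11,10)]
5. Canonical ring: [(13,79/13) (194/11,10) (13,10)]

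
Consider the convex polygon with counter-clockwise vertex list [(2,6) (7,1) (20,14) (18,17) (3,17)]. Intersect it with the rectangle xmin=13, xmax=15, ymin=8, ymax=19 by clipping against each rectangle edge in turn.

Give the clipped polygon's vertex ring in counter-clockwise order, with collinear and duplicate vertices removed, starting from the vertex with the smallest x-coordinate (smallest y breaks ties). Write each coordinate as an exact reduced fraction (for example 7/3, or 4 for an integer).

Clipped polygon: [(13,8) (14,8) (15,9) (15,17) (13,17)]

1. After x ≥ 13: [(13,7) (20,14) (18,17) (13,17)]
2. After x ≤ 15: [(13,7) (15,9) (15,17) (13,17)]
3. After y ≥ 8: [(13,8) (14,8) (15,9) (15,17) (13,17)]
4. After y ≤ 19: [(13,8) (14,8) (15,9) (15,17) (13,17)]
5. Canonical ring: [(13,8) (14,8) (15,9) (15,17) (13,17)]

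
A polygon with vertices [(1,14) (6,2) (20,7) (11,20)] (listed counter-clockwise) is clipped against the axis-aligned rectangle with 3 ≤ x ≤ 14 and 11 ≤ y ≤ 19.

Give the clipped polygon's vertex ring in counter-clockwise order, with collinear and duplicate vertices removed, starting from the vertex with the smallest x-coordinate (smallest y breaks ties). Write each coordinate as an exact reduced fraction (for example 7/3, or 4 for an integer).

Clipped polygon: [(3,11) (14,11) (14,47/3) (152/13,19) (28/3,19) (3,76/5)]

1. After x ≥ 3: [(3,76/5) (3,46/5) (6,2) (20,7) (11,20)]
2. After x ≤ 14: [(3,76/5) (3,46/5) (6,2) (14,34/7) (14,47/3) (11,20)]
3. After y ≥ 11: [(3,76/5) (3,11) (14,11) (14,47/3) (11,20)]
4. After y ≤ 19: [(28/3,19) (3,76/5) (3,11) (14,11) (14,47/3) (152/13,19)]
5. Canonical ring: [(3,11) (14,11) (14,47/3) (152/13,19) (28/3,19) (3,76/5)]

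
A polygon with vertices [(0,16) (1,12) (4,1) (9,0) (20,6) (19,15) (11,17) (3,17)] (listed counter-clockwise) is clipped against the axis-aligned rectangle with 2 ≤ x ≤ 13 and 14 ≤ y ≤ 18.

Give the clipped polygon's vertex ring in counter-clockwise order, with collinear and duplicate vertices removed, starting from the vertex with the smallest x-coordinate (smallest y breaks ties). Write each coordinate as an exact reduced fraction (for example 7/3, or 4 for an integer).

1. After x ≥ 2: [(2,50/3) (2,25/3) (4,1) (9,0) (20,6) (19,15) (11,17) (3,17)]
2. After x ≤ 13: [(2,50/3) (2,25/3) (4,1) (9,0) (13,24/11) (13,33/2) (11,17) (3,17)]
3. After y ≥ 14: [(2,50/3) (2,14) (13,14) (13,33/2) (11,17) (3,17)]
4. After y ≤ 18: [(2,50/3) (2,14) (13,14) (13,33/2) (11,17) (3,17)]
5. Canonical ring: [(2,14) (13,14) (13,33/2) (11,17) (3,17) (2,50/3)]

Clipped polygon: [(2,14) (13,14) (13,33/2) (11,17) (3,17) (2,50/3)]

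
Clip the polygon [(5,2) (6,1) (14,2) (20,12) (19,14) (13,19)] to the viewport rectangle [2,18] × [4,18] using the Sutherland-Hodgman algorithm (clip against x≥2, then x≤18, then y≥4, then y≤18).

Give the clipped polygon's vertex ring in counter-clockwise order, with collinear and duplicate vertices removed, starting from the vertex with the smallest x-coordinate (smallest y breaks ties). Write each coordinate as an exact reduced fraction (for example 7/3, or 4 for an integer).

1. After x ≥ 2: [(5,2) (6,1) (14,2) (20,12) (19,14) (13,19)]
2. After x ≤ 18: [(5,2) (6,1) (14,2) (18,26/3) (18,89/6) (13,19)]
3. After y ≥ 4: [(101/17,4) (76/5,4) (18,26/3) (18,89/6) (13,19)]
4. After y ≤ 18: [(213/17,18) (101/17,4) (76/5,4) (18,26/3) (18,89/6) (71/5,18)]
5. Canonical ring: [(101/17,4) (76/5,4) (18,26/3) (18,89/6) (71/5,18) (213/17,18)]

Clipped polygon: [(101/17,4) (76/5,4) (18,26/3) (18,89/6) (71/5,18) (213/17,18)]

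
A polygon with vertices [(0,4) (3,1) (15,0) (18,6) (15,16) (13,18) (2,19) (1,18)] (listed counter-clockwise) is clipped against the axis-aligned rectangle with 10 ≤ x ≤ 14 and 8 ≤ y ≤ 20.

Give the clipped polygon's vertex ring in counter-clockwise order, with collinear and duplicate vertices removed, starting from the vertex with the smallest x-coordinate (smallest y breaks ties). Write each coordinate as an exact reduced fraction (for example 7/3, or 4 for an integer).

1. After x ≥ 10: [(10,5/12) (15,0) (18,6) (15,16) (13,18) (10,201/11)]
2. After x ≤ 14: [(10,5/12) (14,1/12) (14,17) (13,18) (10,201/11)]
3. After y ≥ 8: [(10,8) (14,8) (14,17) (13,18) (10,201/11)]
4. After y ≤ 20: [(10,8) (14,8) (14,17) (13,18) (10,201/11)]
5. Canonical ring: [(10,8) (14,8) (14,17) (13,18) (10,201/11)]

Clipped polygon: [(10,8) (14,8) (14,17) (13,18) (10,201/11)]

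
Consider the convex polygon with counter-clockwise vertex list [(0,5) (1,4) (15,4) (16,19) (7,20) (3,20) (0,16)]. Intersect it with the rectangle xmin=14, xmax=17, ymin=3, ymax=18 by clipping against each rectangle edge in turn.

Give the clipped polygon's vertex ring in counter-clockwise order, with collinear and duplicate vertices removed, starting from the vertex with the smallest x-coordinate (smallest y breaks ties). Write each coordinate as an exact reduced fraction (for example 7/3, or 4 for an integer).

1. After x ≥ 14: [(14,4) (15,4) (16,19) (14,173/9)]
2. After x ≤ 17: [(14,4) (15,4) (16,19) (14,173/9)]
3. After y ≥ 3: [(14,4) (15,4) (16,19) (14,173/9)]
4. After y ≤ 18: [(14,18) (14,4) (15,4) (239/15,18)]
5. Canonical ring: [(14,4) (15,4) (239/15,18) (14,18)]

Clipped polygon: [(14,4) (15,4) (239/15,18) (14,18)]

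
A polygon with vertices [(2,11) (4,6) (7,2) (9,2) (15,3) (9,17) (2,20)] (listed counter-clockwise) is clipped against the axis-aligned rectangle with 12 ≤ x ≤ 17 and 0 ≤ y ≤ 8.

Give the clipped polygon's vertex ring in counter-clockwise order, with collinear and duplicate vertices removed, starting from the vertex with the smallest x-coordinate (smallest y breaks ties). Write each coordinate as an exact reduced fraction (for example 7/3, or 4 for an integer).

1. After x ≥ 12: [(12,5/2) (15,3) (12,10)]
2. After x ≤ 17: [(12,5/2) (15,3) (12,10)]
3. After y ≥ 0: [(12,5/2) (15,3) (12,10)]
4. After y ≤ 8: [(12,8) (12,5/2) (15,3) (90/7,8)]
5. Canonical ring: [(12,5/2) (15,3) (90/7,8) (12,8)]

Clipped polygon: [(12,5/2) (15,3) (90/7,8) (12,8)]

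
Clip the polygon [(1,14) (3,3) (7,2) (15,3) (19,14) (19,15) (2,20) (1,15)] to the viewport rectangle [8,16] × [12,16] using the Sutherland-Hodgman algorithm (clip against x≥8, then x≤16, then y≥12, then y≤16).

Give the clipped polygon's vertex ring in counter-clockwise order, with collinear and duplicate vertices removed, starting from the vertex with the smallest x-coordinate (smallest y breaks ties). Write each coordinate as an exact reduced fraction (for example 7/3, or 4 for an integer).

Clipped polygon: [(8,12) (16,12) (16,270/17) (78/5,16) (8,16)]

1. After x ≥ 8: [(8,17/8) (15,3) (19,14) (19,15) (8,310/17)]
2. After x ≤ 16: [(8,17/8) (15,3) (16,23/4) (16,270/17) (8,310/17)]
3. After y ≥ 12: [(8,12) (16,12) (16,270/17) (8,310/17)]
4. After y ≤ 16: [(8,16) (8,12) (16,12) (16,270/17) (78/5,16)]
5. Canonical ring: [(8,12) (16,12) (16,270/17) (78/5,16) (8,16)]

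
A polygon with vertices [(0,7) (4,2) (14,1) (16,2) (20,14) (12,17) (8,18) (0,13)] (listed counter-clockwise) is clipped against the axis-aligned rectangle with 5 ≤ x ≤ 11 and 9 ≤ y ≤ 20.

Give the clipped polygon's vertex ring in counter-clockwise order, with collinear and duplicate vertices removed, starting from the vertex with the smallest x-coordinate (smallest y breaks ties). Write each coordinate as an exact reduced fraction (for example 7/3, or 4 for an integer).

1. After x ≥ 5: [(5,19/10) (14,1) (16,2) (20,14) (12,17) (8,18) (5,129/8)]
2. After x ≤ 11: [(5,19/10) (11,13/10) (11,69/4) (8,18) (5,129/8)]
3. After y ≥ 9: [(5,9) (11,9) (11,69/4) (8,18) (5,129/8)]
4. After y ≤ 20: [(5,9) (11,9) (11,69/4) (8,18) (5,129/8)]
5. Canonical ring: [(5,9) (11,9) (11,69/4) (8,18) (5,129/8)]

Clipped polygon: [(5,9) (11,9) (11,69/4) (8,18) (5,129/8)]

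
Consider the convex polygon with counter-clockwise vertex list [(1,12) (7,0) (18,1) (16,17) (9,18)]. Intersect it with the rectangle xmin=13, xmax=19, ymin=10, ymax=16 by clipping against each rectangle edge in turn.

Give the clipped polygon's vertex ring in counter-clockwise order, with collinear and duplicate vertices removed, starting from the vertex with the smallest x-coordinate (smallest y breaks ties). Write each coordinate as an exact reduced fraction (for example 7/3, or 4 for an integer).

Clipped polygon: [(13,10) (135/8,10) (129/8,16) (13,16)]

1. After x ≥ 13: [(13,6/11) (18,1) (16,17) (13,122/7)]
2. After x ≤ 19: [(13,6/11) (18,1) (16,17) (13,122/7)]
3. After y ≥ 10: [(13,10) (135/8,10) (16,17) (13,122/7)]
4. After y ≤ 16: [(13,16) (13,10) (135/8,10) (129/8,16)]
5. Canonical ring: [(13,10) (135/8,10) (129/8,16) (13,16)]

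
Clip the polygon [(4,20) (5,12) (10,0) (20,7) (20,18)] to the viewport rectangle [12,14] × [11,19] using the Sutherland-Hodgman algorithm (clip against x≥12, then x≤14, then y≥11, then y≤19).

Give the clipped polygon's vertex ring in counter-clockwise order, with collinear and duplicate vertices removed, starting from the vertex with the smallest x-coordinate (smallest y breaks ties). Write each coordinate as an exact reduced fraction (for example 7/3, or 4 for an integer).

1. After x ≥ 12: [(12,19) (12,7/5) (20,7) (20,18)]
2. After x ≤ 14: [(14,75/4) (12,19) (12,7/5) (14,14/5)]
3. After y ≥ 11: [(14,11) (14,75/4) (12,19) (12,11)]
4. After y ≤ 19: [(14,11) (14,75/4) (12,19) (12,11)]
5. Canonical ring: [(12,11) (14,11) (14,75/4) (12,19)]

Clipped polygon: [(12,11) (14,11) (14,75/4) (12,19)]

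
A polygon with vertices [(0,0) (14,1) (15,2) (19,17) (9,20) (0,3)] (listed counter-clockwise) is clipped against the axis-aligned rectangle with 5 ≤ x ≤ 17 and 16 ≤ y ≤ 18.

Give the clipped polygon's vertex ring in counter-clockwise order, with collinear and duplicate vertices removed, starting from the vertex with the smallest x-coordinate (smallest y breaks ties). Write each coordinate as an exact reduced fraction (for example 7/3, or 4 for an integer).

Clipped polygon: [(117/17,16) (17,16) (17,88/5) (47/3,18) (135/17,18)]

1. After x ≥ 5: [(5,5/14) (14,1) (15,2) (19,17) (9,20) (5,112/9)]
2. After x ≤ 17: [(5,5/14) (14,1) (15,2) (17,19/2) (17,88/5) (9,20) (5,112/9)]
3. After y ≥ 16: [(17,16) (17,88/5) (9,20) (117/17,16)]
4. After y ≤ 18: [(17,16) (17,88/5) (47/3,18) (135/17,18) (117/17,16)]
5. Canonical ring: [(117/17,16) (17,16) (17,88/5) (47/3,18) (135/17,18)]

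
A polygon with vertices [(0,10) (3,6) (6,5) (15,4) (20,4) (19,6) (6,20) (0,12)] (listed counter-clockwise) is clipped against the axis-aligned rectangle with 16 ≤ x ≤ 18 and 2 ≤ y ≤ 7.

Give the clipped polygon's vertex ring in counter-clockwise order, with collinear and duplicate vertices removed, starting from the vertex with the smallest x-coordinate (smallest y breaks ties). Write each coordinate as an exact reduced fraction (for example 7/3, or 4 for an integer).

Clipped polygon: [(16,4) (18,4) (18,7) (16,7)]

1. After x ≥ 16: [(16,4) (20,4) (19,6) (16,120/13)]
2. After x ≤ 18: [(16,4) (18,4) (18,92/13) (16,120/13)]
3. After y ≥ 2: [(16,4) (18,4) (18,92/13) (16,120/13)]
4. After y ≤ 7: [(16,7) (16,4) (18,4) (18,7)]
5. Canonical ring: [(16,4) (18,4) (18,7) (16,7)]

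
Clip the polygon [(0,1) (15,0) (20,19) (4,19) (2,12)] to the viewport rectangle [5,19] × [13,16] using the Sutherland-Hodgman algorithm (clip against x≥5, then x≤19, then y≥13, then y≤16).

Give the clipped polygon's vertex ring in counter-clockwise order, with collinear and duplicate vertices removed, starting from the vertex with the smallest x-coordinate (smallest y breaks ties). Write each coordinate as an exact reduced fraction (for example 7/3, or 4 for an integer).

1. After x ≥ 5: [(5,2/3) (15,0) (20,19) (5,19)]
2. After x ≤ 19: [(5,2/3) (15,0) (19,76/5) (19,19) (5,19)]
3. After y ≥ 13: [(5,13) (350/19,13) (19,76/5) (19,19) (5,19)]
4. After y ≤ 16: [(5,16) (5,13) (350/19,13) (19,76/5) (19,16)]
5. Canonical ring: [(5,13) (350/19,13) (19,76/5) (19,16) (5,16)]

Clipped polygon: [(5,13) (350/19,13) (19,76/5) (19,16) (5,16)]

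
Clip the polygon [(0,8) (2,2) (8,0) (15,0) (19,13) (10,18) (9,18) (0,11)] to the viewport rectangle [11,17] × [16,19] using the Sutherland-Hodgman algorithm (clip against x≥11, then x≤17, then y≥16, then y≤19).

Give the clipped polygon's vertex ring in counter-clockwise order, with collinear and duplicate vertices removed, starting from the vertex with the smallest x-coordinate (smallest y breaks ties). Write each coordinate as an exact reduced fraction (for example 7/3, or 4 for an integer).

Clipped polygon: [(11,16) (68/5,16) (11,157/9)]

1. After x ≥ 11: [(11,0) (15,0) (19,13) (11,157/9)]
2. After x ≤ 17: [(11,0) (15,0) (17,13/2) (17,127/9) (11,157/9)]
3. After y ≥ 16: [(11,16) (68/5,16) (11,157/9)]
4. After y ≤ 19: [(11,16) (68/5,16) (11,157/9)]
5. Canonical ring: [(11,16) (68/5,16) (11,157/9)]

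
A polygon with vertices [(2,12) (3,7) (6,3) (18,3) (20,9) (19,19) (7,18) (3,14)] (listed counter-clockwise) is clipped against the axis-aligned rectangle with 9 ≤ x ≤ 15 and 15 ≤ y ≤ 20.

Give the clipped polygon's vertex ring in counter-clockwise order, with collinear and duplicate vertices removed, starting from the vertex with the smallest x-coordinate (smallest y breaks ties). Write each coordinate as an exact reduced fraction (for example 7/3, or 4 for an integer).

Clipped polygon: [(9,15) (15,15) (15,56/3) (9,109/6)]

1. After x ≥ 9: [(9,3) (18,3) (20,9) (19,19) (9,109/6)]
2. After x ≤ 15: [(9,3) (15,3) (15,56/3) (9,109/6)]
3. After y ≥ 15: [(9,15) (15,15) (15,56/3) (9,109/6)]
4. After y ≤ 20: [(9,15) (15,15) (15,56/3) (9,109/6)]
5. Canonical ring: [(9,15) (15,15) (15,56/3) (9,109/6)]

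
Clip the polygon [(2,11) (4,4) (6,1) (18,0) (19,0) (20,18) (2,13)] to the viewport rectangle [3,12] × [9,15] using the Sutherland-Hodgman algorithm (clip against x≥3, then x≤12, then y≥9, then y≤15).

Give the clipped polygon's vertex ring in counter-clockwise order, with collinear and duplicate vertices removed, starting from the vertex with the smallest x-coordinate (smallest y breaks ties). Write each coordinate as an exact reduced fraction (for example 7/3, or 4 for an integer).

1. After x ≥ 3: [(3,15/2) (4,4) (6,1) (18,0) (19,0) (20,18) (3,239/18)]
2. After x ≤ 12: [(3,15/2) (4,4) (6,1) (12,1/2) (12,142/9) (3,239/18)]
3. After y ≥ 9: [(3,9) (12,9) (12,142/9) (3,239/18)]
4. After y ≤ 15: [(3,9) (12,9) (12,15) (46/5,15) (3,239/18)]
5. Canonical ring: [(3,9) (12,9) (12,15) (46/5,15) (3,239/18)]

Clipped polygon: [(3,9) (12,9) (12,15) (46/5,15) (3,239/18)]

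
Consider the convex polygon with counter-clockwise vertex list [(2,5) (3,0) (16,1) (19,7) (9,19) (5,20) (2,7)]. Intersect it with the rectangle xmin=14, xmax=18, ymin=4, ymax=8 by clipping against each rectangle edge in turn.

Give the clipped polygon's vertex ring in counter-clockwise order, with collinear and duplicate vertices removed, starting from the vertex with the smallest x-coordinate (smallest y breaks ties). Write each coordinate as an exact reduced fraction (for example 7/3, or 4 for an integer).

1. After x ≥ 14: [(14,11/13) (16,1) (19,7) (14,13)]
2. After x ≤ 18: [(14,11/13) (16,1) (18,5) (18,41/5) (14,13)]
3. After y ≥ 4: [(14,4) (35/2,4) (18,5) (18,41/5) (14,13)]
4. After y ≤ 8: [(14,8) (14,4) (35/2,4) (18,5) (18,8)]
5. Canonical ring: [(14,4) (35/2,4) (18,5) (18,8) (14,8)]

Clipped polygon: [(14,4) (35/2,4) (18,5) (18,8) (14,8)]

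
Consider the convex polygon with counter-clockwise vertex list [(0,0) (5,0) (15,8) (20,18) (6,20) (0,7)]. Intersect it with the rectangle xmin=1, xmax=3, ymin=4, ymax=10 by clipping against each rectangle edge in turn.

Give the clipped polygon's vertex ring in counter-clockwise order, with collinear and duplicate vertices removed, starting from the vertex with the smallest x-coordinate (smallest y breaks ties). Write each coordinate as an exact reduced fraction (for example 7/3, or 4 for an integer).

Clipped polygon: [(1,4) (3,4) (3,10) (18/13,10) (1,55/6)]

1. After x ≥ 1: [(1,0) (5,0) (15,8) (20,18) (6,20) (1,55/6)]
2. After x ≤ 3: [(1,0) (3,0) (3,27/2) (1,55/6)]
3. After y ≥ 4: [(1,4) (3,4) (3,27/2) (1,55/6)]
4. After y ≤ 10: [(1,4) (3,4) (3,10) (18/13,10) (1,55/6)]
5. Canonical ring: [(1,4) (3,4) (3,10) (18/13,10) (1,55/6)]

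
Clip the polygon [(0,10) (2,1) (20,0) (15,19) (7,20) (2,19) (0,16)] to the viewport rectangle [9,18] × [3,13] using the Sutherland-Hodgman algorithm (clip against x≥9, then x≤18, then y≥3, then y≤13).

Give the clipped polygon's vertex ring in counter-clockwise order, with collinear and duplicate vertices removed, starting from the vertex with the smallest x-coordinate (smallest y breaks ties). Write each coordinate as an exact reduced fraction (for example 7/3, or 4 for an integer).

1. After x ≥ 9: [(9,11/18) (20,0) (15,19) (9,79/4)]
2. After x ≤ 18: [(9,11/18) (18,1/9) (18,38/5) (15,19) (9,79/4)]
3. After y ≥ 3: [(9,3) (18,3) (18,38/5) (15,19) (9,79/4)]
4. After y ≤ 13: [(9,13) (9,3) (18,3) (18,38/5) (315/19,13)]
5. Canonical ring: [(9,3) (18,3) (18,38/5) (315/19,13) (9,13)]

Clipped polygon: [(9,3) (18,3) (18,38/5) (315/19,13) (9,13)]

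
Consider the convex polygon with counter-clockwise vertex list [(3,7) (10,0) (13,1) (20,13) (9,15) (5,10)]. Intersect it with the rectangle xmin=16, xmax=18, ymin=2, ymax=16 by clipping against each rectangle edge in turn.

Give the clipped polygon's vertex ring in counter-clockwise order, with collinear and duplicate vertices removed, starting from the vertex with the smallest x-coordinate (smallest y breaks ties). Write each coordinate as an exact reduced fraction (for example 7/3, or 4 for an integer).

1. After x ≥ 16: [(16,43/7) (20,13) (16,151/11)]
2. After x ≤ 18: [(16,43/7) (18,67/7) (18,147/11) (16,151/11)]
3. After y ≥ 2: [(16,43/7) (18,67/7) (18,147/11) (16,151/11)]
4. After y ≤ 16: [(16,43/7) (18,67/7) (18,147/11) (16,151/11)]
5. Canonical ring: [(16,43/7) (18,67/7) (18,147/11) (16,151/11)]

Clipped polygon: [(16,43/7) (18,67/7) (18,147/11) (16,151/11)]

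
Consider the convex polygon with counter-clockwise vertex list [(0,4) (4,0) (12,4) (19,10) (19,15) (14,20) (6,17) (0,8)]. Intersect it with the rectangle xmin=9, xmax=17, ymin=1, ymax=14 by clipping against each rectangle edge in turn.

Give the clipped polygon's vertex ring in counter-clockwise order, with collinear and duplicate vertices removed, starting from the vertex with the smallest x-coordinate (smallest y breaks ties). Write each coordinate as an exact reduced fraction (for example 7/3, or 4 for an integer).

1. After x ≥ 9: [(9,5/2) (12,4) (19,10) (19,15) (14,20) (9,145/8)]
2. After x ≤ 17: [(9,5/2) (12,4) (17,58/7) (17,17) (14,20) (9,145/8)]
3. After y ≥ 1: [(9,5/2) (12,4) (17,58/7) (17,17) (14,20) (9,145/8)]
4. After y ≤ 14: [(9,14) (9,5/2) (12,4) (17,58/7) (17,14)]
5. Canonical ring: [(9,5/2) (12,4) (17,58/7) (17,14) (9,14)]

Clipped polygon: [(9,5/2) (12,4) (17,58/7) (17,14) (9,14)]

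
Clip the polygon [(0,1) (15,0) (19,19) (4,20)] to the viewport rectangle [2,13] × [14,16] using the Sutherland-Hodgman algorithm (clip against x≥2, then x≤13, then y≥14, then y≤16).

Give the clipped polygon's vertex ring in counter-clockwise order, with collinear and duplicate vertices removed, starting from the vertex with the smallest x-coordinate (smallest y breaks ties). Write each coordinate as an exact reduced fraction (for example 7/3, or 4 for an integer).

1. After x ≥ 2: [(2,21/2) (2,13/15) (15,0) (19,19) (4,20)]
2. After x ≤ 13: [(2,21/2) (2,13/15) (13,2/15) (13,97/5) (4,20)]
3. After y ≥ 14: [(52/19,14) (13,14) (13,97/5) (4,20)]
4. After y ≤ 16: [(60/19,16) (52/19,14) (13,14) (13,16)]
5. Canonical ring: [(52/19,14) (13,14) (13,16) (60/19,16)]

Clipped polygon: [(52/19,14) (13,14) (13,16) (60/19,16)]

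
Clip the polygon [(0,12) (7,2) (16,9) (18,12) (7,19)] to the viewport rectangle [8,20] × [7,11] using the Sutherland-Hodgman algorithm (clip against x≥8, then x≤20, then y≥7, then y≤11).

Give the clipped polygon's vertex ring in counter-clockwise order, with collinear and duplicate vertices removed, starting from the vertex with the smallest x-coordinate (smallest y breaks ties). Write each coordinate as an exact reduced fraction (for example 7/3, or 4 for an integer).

Clipped polygon: [(8,7) (94/7,7) (16,9) (52/3,11) (8,11)]

1. After x ≥ 8: [(8,25/9) (16,9) (18,12) (8,202/11)]
2. After x ≤ 20: [(8,25/9) (16,9) (18,12) (8,202/11)]
3. After y ≥ 7: [(8,7) (94/7,7) (16,9) (18,12) (8,202/11)]
4. After y ≤ 11: [(8,11) (8,7) (94/7,7) (16,9) (52/3,11)]
5. Canonical ring: [(8,7) (94/7,7) (16,9) (52/3,11) (8,11)]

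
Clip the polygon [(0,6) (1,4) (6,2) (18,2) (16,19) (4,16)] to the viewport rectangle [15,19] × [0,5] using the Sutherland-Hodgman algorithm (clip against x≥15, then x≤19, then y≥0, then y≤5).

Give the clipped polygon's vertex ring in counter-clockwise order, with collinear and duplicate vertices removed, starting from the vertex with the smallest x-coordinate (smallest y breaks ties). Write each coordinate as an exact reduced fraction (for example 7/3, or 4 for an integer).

1. After x ≥ 15: [(15,2) (18,2) (16,19) (15,75/4)]
2. After x ≤ 19: [(15,2) (18,2) (16,19) (15,75/4)]
3. After y ≥ 0: [(15,2) (18,2) (16,19) (15,75/4)]
4. After y ≤ 5: [(15,5) (15,2) (18,2) (300/17,5)]
5. Canonical ring: [(15,2) (18,2) (300/17,5) (15,5)]

Clipped polygon: [(15,2) (18,2) (300/17,5) (15,5)]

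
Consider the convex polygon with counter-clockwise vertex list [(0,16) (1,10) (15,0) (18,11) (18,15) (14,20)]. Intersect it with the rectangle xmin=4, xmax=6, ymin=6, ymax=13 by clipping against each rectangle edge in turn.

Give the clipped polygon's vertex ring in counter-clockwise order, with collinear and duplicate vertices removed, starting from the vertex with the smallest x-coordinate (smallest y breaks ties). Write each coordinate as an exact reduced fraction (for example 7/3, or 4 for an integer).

Clipped polygon: [(4,55/7) (6,45/7) (6,13) (4,13)]

1. After x ≥ 4: [(4,120/7) (4,55/7) (15,0) (18,11) (18,15) (14,20)]
2. After x ≤ 6: [(6,124/7) (4,120/7) (4,55/7) (6,45/7)]
3. After y ≥ 6: [(6,124/7) (4,120/7) (4,55/7) (6,45/7)]
4. After y ≤ 13: [(6,13) (4,13) (4,55/7) (6,45/7)]
5. Canonical ring: [(4,55/7) (6,45/7) (6,13) (4,13)]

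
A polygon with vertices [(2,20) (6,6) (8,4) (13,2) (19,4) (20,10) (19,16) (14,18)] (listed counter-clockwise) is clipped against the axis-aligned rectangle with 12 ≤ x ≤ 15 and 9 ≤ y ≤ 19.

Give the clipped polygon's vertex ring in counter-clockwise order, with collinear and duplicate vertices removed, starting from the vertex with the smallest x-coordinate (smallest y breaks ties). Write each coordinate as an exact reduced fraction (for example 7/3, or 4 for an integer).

1. After x ≥ 12: [(12,55/3) (12,12/5) (13,2) (19,4) (20,10) (19,16) (14,18)]
2. After x ≤ 15: [(12,55/3) (12,12/5) (13,2) (15,8/3) (15,88/5) (14,18)]
3. After y ≥ 9: [(12,55/3) (12,9) (15,9) (15,88/5) (14,18)]
4. After y ≤ 19: [(12,55/3) (12,9) (15,9) (15,88/5) (14,18)]
5. Canonical ring: [(12,9) (15,9) (15,88/5) (14,18) (12,55/3)]

Clipped polygon: [(12,9) (15,9) (15,88/5) (14,18) (12,55/3)]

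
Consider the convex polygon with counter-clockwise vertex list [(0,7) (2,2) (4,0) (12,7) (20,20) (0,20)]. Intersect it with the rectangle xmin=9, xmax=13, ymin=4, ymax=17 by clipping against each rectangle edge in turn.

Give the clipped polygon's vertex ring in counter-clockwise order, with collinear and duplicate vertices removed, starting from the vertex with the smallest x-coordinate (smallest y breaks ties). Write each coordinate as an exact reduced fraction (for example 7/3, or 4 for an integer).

1. After x ≥ 9: [(9,35/8) (12,7) (20,20) (9,20)]
2. After x ≤ 13: [(9,35/8) (12,7) (13,69/8) (13,20) (9,20)]
3. After y ≥ 4: [(9,35/8) (12,7) (13,69/8) (13,20) (9,20)]
4. After y ≤ 17: [(9,17) (9,35/8) (12,7) (13,69/8) (13,17)]
5. Canonical ring: [(9,35/8) (12,7) (13,69/8) (13,17) (9,17)]

Clipped polygon: [(9,35/8) (12,7) (13,69/8) (13,17) (9,17)]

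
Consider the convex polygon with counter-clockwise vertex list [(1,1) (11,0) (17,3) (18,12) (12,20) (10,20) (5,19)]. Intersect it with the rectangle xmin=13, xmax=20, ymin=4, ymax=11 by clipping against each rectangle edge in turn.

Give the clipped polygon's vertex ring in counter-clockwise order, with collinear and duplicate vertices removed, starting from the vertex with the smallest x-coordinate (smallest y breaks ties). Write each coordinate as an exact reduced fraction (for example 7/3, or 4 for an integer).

1. After x ≥ 13: [(13,1) (17,3) (18,12) (13,56/3)]
2. After x ≤ 20: [(13,1) (17,3) (18,12) (13,56/3)]
3. After y ≥ 4: [(13,4) (154/9,4) (18,12) (13,56/3)]
4. After y ≤ 11: [(13,11) (13,4) (154/9,4) (161/9,11)]
5. Canonical ring: [(13,4) (154/9,4) (161/9,11) (13,11)]

Clipped polygon: [(13,4) (154/9,4) (161/9,11) (13,11)]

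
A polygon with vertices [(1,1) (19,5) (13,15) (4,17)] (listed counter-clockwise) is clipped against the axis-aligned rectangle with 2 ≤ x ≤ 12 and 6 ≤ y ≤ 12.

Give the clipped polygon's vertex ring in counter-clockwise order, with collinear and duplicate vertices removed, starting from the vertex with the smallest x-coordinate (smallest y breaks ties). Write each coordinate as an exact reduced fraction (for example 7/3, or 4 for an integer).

1. After x ≥ 2: [(2,19/3) (2,11/9) (19,5) (13,15) (4,17)]
2. After x ≤ 12: [(2,19/3) (2,11/9) (12,31/9) (12,137/9) (4,17)]
3. After y ≥ 6: [(2,19/3) (2,6) (12,6) (12,137/9) (4,17)]
4. After y ≤ 12: [(49/16,12) (2,19/3) (2,6) (12,6) (12,12)]
5. Canonical ring: [(2,6) (12,6) (12,12) (49/16,12) (2,19/3)]

Clipped polygon: [(2,6) (12,6) (12,12) (49/16,12) (2,19/3)]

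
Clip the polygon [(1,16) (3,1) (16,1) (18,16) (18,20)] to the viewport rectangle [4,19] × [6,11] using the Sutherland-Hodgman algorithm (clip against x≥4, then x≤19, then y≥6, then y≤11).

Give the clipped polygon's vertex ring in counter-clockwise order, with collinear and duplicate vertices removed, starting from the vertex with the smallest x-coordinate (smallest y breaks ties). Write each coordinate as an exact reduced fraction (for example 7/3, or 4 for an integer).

Clipped polygon: [(4,6) (50/3,6) (52/3,11) (4,11)]

1. After x ≥ 4: [(4,284/17) (4,1) (16,1) (18,16) (18,20)]
2. After x ≤ 19: [(4,284/17) (4,1) (16,1) (18,16) (18,20)]
3. After y ≥ 6: [(4,284/17) (4,6) (50/3,6) (18,16) (18,20)]
4. After y ≤ 11: [(4,11) (4,6) (50/3,6) (52/3,11)]
5. Canonical ring: [(4,6) (50/3,6) (52/3,11) (4,11)]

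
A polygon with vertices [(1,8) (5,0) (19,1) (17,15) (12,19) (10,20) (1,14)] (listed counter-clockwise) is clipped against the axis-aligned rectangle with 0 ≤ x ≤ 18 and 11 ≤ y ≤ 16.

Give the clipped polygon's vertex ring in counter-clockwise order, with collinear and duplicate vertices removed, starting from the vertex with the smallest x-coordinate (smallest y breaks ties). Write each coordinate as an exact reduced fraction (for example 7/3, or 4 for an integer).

1. After x ≥ 0: [(1,8) (5,0) (19,1) (17,15) (12,19) (10,20) (1,14)]
2. After x ≤ 18: [(1,8) (5,0) (18,13/14) (18,8) (17,15) (12,19) (10,20) (1,14)]
3. After y ≥ 11: [(1,11) (123/7,11) (17,15) (12,19) (10,20) (1,14)]
4. After y ≤ 16: [(1,11) (123/7,11) (17,15) (63/4,16) (4,16) (1,14)]
5. Canonical ring: [(1,11) (123/7,11) (17,15) (63/4,16) (4,16) (1,14)]

Clipped polygon: [(1,11) (123/7,11) (17,15) (63/4,16) (4,16) (1,14)]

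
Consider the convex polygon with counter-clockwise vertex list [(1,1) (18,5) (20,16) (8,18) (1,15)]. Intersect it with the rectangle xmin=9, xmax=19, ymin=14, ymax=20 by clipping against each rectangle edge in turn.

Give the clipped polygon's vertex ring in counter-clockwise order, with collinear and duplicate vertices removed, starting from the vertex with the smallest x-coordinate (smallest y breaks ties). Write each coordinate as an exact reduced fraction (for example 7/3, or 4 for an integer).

Clipped polygon: [(9,14) (19,14) (19,97/6) (9,107/6)]

1. After x ≥ 9: [(9,49/17) (18,5) (20,16) (9,107/6)]
2. After x ≤ 19: [(9,49/17) (18,5) (19,21/2) (19,97/6) (9,107/6)]
3. After y ≥ 14: [(9,14) (19,14) (19,97/6) (9,107/6)]
4. After y ≤ 20: [(9,14) (19,14) (19,97/6) (9,107/6)]
5. Canonical ring: [(9,14) (19,14) (19,97/6) (9,107/6)]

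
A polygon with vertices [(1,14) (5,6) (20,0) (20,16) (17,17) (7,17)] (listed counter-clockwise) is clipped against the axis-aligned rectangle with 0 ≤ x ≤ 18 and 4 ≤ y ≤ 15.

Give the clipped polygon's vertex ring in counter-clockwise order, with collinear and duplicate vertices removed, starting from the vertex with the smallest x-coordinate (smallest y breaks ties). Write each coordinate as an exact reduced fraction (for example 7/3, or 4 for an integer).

1. After x ≥ 0: [(1,14) (5,6) (20,0) (20,16) (17,17) (7,17)]
2. After x ≤ 18: [(1,14) (5,6) (18,4/5) (18,50/3) (17,17) (7,17)]
3. After y ≥ 4: [(1,14) (5,6) (10,4) (18,4) (18,50/3) (17,17) (7,17)]
4. After y ≤ 15: [(3,15) (1,14) (5,6) (10,4) (18,4) (18,15)]
5. Canonical ring: [(1,14) (5,6) (10,4) (18,4) (18,15) (3,15)]

Clipped polygon: [(1,14) (5,6) (10,4) (18,4) (18,15) (3,15)]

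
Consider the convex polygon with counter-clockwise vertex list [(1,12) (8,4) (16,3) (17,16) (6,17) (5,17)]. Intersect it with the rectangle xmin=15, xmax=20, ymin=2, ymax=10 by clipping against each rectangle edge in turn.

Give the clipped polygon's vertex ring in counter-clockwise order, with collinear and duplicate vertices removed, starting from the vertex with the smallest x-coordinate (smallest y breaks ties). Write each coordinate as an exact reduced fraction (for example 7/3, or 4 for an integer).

1. After x ≥ 15: [(15,25/8) (16,3) (17,16) (15,178/11)]
2. After x ≤ 20: [(15,25/8) (16,3) (17,16) (15,178/11)]
3. After y ≥ 2: [(15,25/8) (16,3) (17,16) (15,178/11)]
4. After y ≤ 10: [(15,10) (15,25/8) (16,3) (215/13,10)]
5. Canonical ring: [(15,25/8) (16,3) (215/13,10) (15,10)]

Clipped polygon: [(15,25/8) (16,3) (215/13,10) (15,10)]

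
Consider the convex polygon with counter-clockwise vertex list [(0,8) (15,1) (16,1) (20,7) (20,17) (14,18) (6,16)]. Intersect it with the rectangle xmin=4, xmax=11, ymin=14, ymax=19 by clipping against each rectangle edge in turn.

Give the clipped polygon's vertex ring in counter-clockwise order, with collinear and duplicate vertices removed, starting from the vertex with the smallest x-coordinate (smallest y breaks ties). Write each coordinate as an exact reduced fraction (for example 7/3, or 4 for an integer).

Clipped polygon: [(9/2,14) (11,14) (11,69/4) (6,16)]

1. After x ≥ 4: [(4,40/3) (4,92/15) (15,1) (16,1) (20,7) (20,17) (14,18) (6,16)]
2. After x ≤ 11: [(4,40/3) (4,92/15) (11,43/15) (11,69/4) (6,16)]
3. After y ≥ 14: [(9/2,14) (11,14) (11,69/4) (6,16)]
4. After y ≤ 19: [(9/2,14) (11,14) (11,69/4) (6,16)]
5. Canonical ring: [(9/2,14) (11,14) (11,69/4) (6,16)]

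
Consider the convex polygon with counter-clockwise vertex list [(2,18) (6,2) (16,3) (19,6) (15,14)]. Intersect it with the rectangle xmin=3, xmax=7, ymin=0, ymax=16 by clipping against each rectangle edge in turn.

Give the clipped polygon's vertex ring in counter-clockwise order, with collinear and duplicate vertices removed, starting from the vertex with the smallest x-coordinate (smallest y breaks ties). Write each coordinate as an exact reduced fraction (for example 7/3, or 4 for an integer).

1. After x ≥ 3: [(3,230/13) (3,14) (6,2) (16,3) (19,6) (15,14)]
2. After x ≤ 7: [(7,214/13) (3,230/13) (3,14) (6,2) (7,21/10)]
3. After y ≥ 0: [(7,214/13) (3,230/13) (3,14) (6,2) (7,21/10)]
4. After y ≤ 16: [(7,16) (3,16) (3,14) (6,2) (7,21/10)]
5. Canonical ring: [(3,14) (6,2) (7,21/10) (7,16) (3,16)]

Clipped polygon: [(3,14) (6,2) (7,21/10) (7,16) (3,16)]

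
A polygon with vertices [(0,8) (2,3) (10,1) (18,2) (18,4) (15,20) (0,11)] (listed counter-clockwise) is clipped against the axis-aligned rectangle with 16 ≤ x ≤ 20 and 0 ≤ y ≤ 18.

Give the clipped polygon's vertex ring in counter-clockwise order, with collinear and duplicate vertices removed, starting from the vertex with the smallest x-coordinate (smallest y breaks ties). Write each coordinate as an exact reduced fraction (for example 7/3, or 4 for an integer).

1. After x ≥ 16: [(16,7/4) (18,2) (18,4) (16,44/3)]
2. After x ≤ 20: [(16,7/4) (18,2) (18,4) (16,44/3)]
3. After y ≥ 0: [(16,7/4) (18,2) (18,4) (16,44/3)]
4. After y ≤ 18: [(16,7/4) (18,2) (18,4) (16,44/3)]
5. Canonical ring: [(16,7/4) (18,2) (18,4) (16,44/3)]

Clipped polygon: [(16,7/4) (18,2) (18,4) (16,44/3)]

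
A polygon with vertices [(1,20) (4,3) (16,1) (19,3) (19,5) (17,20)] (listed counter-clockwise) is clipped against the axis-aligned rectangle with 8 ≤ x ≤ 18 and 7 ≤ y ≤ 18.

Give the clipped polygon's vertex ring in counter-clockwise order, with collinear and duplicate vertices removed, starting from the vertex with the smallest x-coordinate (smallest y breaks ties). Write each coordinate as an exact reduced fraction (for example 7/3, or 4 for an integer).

Clipped polygon: [(8,7) (18,7) (18,25/2) (259/15,18) (8,18)]

1. After x ≥ 8: [(8,20) (8,7/3) (16,1) (19,3) (19,5) (17,20)]
2. After x ≤ 18: [(8,20) (8,7/3) (16,1) (18,7/3) (18,25/2) (17,20)]
3. After y ≥ 7: [(8,20) (8,7) (18,7) (18,25/2) (17,20)]
4. After y ≤ 18: [(8,18) (8,7) (18,7) (18,25/2) (259/15,18)]
5. Canonical ring: [(8,7) (18,7) (18,25/2) (259/15,18) (8,18)]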